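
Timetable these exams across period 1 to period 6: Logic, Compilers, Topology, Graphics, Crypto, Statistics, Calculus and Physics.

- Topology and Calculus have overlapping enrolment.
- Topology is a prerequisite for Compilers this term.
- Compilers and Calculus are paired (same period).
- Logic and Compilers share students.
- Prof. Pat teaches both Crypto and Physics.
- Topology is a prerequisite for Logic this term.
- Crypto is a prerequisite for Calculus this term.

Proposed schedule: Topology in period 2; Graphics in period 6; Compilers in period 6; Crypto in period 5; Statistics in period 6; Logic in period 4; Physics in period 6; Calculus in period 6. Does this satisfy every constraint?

Yes

Compilers and Calculus are paired (same period) — holds.
Topology is a prerequisite for Compilers this term — holds.
Crypto is a prerequisite for Calculus this term — holds.
Prof. Pat teaches both Crypto and Physics — holds.
Topology and Calculus have overlapping enrolment — holds.
Topology is a prerequisite for Logic this term — holds.
Logic and Compilers share students — holds.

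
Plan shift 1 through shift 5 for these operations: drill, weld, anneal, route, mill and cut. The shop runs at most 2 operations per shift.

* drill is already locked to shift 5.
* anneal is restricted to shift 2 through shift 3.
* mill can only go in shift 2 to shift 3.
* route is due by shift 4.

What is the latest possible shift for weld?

weld at shift 5 is achievable: cut=shift 1, mill=shift 2, drill=shift 5, anneal=shift 2, route=shift 1, weld=shift 5.

shift 5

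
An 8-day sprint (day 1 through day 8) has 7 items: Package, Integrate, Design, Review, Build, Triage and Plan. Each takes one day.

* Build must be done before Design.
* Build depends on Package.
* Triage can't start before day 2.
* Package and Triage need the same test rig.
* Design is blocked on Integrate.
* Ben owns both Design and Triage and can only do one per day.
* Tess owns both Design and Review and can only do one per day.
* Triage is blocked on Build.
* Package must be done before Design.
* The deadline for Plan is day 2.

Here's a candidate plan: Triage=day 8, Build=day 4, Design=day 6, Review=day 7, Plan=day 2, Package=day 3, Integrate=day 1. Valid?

Yes

Package must be done before Design — holds.
Triage is blocked on Build — holds.
The deadline for Plan is day 2 — holds.
Tess owns both Design and Review and can only do one per day — holds.
Build depends on Package — holds.
Package and Triage need the same test rig — holds.
Design is blocked on Integrate — holds.
Build must be done before Design — holds.
Triage can't start before day 2 — holds.
Ben owns both Design and Triage and can only do one per day — holds.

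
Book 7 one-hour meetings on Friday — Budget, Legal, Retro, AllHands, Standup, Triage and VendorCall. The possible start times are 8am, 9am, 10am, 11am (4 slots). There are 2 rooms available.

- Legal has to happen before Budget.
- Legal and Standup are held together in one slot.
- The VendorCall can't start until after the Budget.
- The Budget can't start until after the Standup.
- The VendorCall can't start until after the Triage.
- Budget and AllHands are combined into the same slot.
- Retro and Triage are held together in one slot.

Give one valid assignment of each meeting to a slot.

Legal in 8am; VendorCall in 11am; Triage in 10am; Retro in 10am; Standup in 8am; Budget in 9am; AllHands in 9am

Checking: Triage(10am) before VendorCall(11am); Legal(8am) before Budget(9am); Budget(9am) before VendorCall(11am); Standup(8am) before Budget(9am); Budget = AllHands = 9am; Legal = Standup = 8am; Retro = Triage = 10am; max 2 per slot (cap 2).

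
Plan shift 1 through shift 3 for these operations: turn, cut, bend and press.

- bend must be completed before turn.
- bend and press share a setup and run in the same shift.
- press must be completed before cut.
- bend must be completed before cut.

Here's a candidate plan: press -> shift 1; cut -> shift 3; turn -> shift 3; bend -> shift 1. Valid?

Valid

bend must be completed before turn — holds.
bend and press share a setup and run in the same shift — holds.
bend must be completed before cut — holds.
press must be completed before cut — holds.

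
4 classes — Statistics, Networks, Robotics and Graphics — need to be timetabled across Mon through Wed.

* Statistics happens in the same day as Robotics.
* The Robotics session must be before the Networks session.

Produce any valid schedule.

Graphics -> Mon; Statistics -> Mon; Robotics -> Mon; Networks -> Tue

Checking: Robotics(Mon) before Networks(Tue); Statistics = Robotics = Mon.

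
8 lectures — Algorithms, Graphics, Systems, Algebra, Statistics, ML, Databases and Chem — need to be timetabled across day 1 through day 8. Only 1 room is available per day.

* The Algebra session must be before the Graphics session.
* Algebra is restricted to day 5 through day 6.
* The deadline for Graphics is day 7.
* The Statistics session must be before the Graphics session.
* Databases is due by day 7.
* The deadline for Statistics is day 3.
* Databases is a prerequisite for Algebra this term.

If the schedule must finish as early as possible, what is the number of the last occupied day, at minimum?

The precedence chain requires at least 3 distinct days.
With at most 1 per day and 8 lectures, at least 8 days are needed.
Propagating the time windows through the other constraints, Graphics can't land before day 6, so the schedule must run through at least day 6.
8 works (last occupied day: day 8): for example Chem in day 8, ML in day 7, Graphics in day 6, Statistics in day 1, Algebra in day 5, Systems in day 4, Databases in day 2, Algorithms in day 3.

day 8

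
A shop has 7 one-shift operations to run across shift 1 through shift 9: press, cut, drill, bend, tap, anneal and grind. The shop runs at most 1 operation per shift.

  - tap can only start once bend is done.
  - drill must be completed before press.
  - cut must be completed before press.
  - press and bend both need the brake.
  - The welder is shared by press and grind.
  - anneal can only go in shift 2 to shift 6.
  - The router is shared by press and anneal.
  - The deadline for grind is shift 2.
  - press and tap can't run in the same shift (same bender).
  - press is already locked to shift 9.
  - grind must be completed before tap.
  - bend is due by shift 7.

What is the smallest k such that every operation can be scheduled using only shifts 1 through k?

9

The precedence chain requires at least 2 distinct shifts.
With at most 1 per shift and 7 operations, at least 7 shifts are needed.
press can't be placed before shift 9, so the schedule must run through at least shift 9.
9 works (last occupied shift: shift 9): for example press=shift 9, anneal=shift 2, drill=shift 6, tap=shift 4, grind=shift 1, cut=shift 5, bend=shift 3.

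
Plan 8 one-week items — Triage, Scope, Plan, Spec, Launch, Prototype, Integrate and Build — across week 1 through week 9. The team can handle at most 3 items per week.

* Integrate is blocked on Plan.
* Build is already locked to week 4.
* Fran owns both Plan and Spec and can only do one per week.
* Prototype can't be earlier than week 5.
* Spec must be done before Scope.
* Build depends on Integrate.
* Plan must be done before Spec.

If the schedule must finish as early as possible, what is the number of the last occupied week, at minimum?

5

The precedence chain requires at least 3 distinct weeks.
With at most 3 per week and 8 tasks, at least 3 weeks are needed.
Prototype can't be placed before week 5, so the schedule must run through at least week 5.
5 works (last occupied week: week 5): for example Spec=week 2, Prototype=week 5, Integrate=week 2, Scope=week 3, Build=week 4, Plan=week 1, Launch=week 1, Triage=week 1.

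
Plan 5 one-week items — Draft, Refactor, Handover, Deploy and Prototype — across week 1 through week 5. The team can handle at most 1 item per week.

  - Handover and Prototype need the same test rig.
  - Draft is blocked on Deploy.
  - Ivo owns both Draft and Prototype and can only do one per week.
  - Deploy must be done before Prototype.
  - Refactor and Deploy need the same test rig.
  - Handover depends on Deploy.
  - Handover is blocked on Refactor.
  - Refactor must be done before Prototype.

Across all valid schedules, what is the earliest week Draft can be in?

week 2

Precedence pushes Draft to at least week 2.
Draft at week 2 is achievable: Prototype in week 5, Draft in week 2, Refactor in week 3, Handover in week 4, Deploy in week 1.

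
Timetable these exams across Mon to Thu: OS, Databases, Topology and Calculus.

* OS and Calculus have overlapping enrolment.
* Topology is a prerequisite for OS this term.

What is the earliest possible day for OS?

Tue

Precedence pushes OS to at least Tue.
OS at Tue is achievable: Topology -> Mon, OS -> Tue, Databases -> Mon, Calculus -> Mon.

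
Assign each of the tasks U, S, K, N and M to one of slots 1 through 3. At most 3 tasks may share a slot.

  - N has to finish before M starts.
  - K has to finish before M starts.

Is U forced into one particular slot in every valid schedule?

U can be 1 (e.g. M in 2, S in 2, K in 1, U in 1, N in 1) or 2 (e.g. U -> 2; K -> 1; N -> 1; S -> 1; M -> 2).

No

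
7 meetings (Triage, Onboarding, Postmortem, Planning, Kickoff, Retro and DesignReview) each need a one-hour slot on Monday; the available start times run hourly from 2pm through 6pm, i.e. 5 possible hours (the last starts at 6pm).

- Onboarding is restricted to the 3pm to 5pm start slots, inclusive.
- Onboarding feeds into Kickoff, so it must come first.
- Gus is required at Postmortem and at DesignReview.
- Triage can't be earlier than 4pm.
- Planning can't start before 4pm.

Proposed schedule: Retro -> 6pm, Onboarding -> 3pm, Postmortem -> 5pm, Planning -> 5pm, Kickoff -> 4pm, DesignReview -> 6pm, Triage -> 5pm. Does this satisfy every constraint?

Planning can't start before 4pm — holds.
Triage can't be earlier than 4pm — holds.
Onboarding is restricted to the 3pm to 5pm start slots, inclusive — holds.
Onboarding feeds into Kickoff, so it must come first — holds.
Gus is required at Postmortem and at DesignReview — holds.

Yes, all constraints hold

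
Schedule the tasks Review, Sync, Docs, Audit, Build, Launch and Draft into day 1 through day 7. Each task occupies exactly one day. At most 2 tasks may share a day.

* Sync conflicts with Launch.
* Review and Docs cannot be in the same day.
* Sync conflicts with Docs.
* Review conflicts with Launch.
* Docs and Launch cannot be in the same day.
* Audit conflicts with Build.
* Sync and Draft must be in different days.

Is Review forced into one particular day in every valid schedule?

No

Review can be day 1 (e.g. Audit in day 2, Launch in day 3, Build in day 3, Docs in day 2, Draft in day 4, Sync in day 1, Review in day 1) or day 2 (e.g. Docs -> day 3; Launch -> day 4; Audit -> day 1; Review -> day 2; Draft -> day 3; Sync -> day 1; Build -> day 2).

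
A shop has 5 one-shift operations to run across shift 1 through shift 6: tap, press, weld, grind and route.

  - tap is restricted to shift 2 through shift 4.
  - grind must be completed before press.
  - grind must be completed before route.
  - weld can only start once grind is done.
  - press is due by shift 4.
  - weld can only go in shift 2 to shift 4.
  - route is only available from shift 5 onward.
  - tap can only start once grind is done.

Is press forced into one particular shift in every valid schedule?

No

press can be shift 2 (e.g. grind in shift 1; tap in shift 2; weld in shift 2; press in shift 2; route in shift 5) or shift 3 (e.g. route in shift 5; tap in shift 2; grind in shift 1; press in shift 3; weld in shift 2).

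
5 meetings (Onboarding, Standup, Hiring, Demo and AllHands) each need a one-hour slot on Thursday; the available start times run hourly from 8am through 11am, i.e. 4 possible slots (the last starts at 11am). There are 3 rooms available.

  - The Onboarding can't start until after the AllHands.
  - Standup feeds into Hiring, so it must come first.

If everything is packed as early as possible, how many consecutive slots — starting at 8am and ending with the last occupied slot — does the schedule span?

The precedence chain requires at least 2 distinct slots.
With at most 3 per slot and 5 meetings, at least 2 slots are needed.
2 works (last occupied slot: 9am): for example AllHands -> 8am; Hiring -> 9am; Onboarding -> 9am; Demo -> 8am; Standup -> 8am.

2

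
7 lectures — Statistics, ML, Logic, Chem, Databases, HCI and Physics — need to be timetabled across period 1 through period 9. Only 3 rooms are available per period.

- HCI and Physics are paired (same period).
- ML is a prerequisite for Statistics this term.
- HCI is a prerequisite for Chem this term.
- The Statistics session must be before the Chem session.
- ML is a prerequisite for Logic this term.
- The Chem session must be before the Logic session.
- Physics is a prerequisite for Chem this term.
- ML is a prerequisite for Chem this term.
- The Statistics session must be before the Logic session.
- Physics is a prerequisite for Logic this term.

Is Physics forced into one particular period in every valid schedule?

Physics can be period 1 (e.g. Logic -> period 4; Chem -> period 3; Statistics -> period 2; Databases -> period 2; HCI -> period 1; Physics -> period 1; ML -> period 1) or period 2 (e.g. Physics -> period 2; Statistics -> period 2; Databases -> period 1; ML -> period 1; Chem -> period 3; HCI -> period 2; Logic -> period 4).

No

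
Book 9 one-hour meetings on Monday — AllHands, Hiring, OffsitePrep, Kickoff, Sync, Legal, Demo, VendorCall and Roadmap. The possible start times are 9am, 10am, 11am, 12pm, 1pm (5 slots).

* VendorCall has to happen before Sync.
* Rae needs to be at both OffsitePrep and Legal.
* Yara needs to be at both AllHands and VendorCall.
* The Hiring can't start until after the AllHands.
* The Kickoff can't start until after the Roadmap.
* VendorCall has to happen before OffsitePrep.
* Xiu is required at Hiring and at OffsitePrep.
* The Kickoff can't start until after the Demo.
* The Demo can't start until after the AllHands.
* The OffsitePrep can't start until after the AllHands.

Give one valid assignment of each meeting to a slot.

Demo=10am; OffsitePrep=11am; Sync=11am; AllHands=9am; VendorCall=10am; Legal=9am; Roadmap=9am; Hiring=10am; Kickoff=11am

Checking: VendorCall(10am) before Sync(11am); AllHands(9am) before Hiring(10am); Roadmap(9am) before Kickoff(11am); VendorCall(10am) before OffsitePrep(11am); Demo(10am) before Kickoff(11am); AllHands(9am) before Demo(10am); AllHands(9am) before OffsitePrep(11am); OffsitePrep(11am) != Legal(9am); Hiring(10am) != OffsitePrep(11am); AllHands(9am) != VendorCall(10am).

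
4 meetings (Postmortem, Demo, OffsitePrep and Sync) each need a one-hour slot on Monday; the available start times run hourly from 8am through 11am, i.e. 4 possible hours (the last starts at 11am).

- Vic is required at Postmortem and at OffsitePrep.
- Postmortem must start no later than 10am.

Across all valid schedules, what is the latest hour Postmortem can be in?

Postmortem's own window allows nothing later than 10am.
Postmortem at 10am is achievable: Sync -> 8am; Demo -> 8am; OffsitePrep -> 8am; Postmortem -> 10am.

10am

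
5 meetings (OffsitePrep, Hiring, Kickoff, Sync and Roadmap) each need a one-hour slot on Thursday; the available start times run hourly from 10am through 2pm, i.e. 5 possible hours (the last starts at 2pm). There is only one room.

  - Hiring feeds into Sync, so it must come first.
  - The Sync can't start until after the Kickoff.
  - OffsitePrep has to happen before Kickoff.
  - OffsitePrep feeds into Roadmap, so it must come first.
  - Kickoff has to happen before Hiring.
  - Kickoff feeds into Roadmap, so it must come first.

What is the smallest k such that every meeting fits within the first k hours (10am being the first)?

5 hours

The precedence chain requires at least 4 distinct hours.
With at most 1 per hour and 5 meetings, at least 5 hours are needed.
5 works (last occupied hour: 2pm): for example Kickoff -> 11am, Roadmap -> 2pm, Sync -> 1pm, Hiring -> 12pm, OffsitePrep -> 10am.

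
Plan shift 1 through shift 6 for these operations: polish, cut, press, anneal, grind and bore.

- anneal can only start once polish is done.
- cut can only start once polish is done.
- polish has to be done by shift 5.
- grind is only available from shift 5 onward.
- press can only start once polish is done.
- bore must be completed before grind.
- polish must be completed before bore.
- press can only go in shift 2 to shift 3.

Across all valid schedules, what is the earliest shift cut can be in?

Precedence pushes cut to at least shift 2.
cut at shift 2 is achievable: cut in shift 2; bore in shift 2; press in shift 2; anneal in shift 2; polish in shift 1; grind in shift 5.

shift 2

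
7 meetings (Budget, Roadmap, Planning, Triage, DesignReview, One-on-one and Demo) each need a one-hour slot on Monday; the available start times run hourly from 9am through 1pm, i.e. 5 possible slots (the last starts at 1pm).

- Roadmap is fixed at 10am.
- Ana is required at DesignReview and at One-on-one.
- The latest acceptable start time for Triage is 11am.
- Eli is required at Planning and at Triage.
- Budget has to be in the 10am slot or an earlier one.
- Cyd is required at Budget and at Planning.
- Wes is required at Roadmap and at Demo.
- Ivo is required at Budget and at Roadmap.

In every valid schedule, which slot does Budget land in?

Budget's window is 9am–10am.
Roadmap is fixed at 10am, and Budget can't share a slot with Roadmap.
So Budget must be 9am.

9am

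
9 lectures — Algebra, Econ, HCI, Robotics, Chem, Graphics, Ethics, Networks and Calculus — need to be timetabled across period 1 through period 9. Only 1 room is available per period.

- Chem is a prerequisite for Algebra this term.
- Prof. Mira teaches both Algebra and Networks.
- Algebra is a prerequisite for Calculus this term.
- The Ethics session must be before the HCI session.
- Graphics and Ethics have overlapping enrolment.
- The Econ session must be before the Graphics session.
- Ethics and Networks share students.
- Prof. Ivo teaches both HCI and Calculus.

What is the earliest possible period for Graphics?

period 2

Precedence pushes Graphics to at least period 2.
Graphics at period 2 is achievable: Chem=period 3; Graphics=period 2; Ethics=period 5; HCI=period 6; Networks=period 9; Econ=period 1; Calculus=period 7; Robotics=period 8; Algebra=period 4.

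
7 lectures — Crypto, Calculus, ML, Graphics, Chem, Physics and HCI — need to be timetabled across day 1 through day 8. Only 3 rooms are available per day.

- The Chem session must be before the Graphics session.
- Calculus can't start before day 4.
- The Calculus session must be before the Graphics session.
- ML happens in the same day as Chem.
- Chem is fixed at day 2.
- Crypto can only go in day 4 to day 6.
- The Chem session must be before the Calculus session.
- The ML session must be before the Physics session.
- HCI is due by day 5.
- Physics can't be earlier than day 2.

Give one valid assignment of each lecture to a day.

Calculus in day 4; Crypto in day 4; HCI in day 1; ML in day 2; Chem in day 2; Physics in day 3; Graphics in day 5

Checking: Chem(day 2) before Calculus(day 4); Calculus(day 4) before Graphics(day 5); Chem(day 2) before Graphics(day 5); ML(day 2) before Physics(day 3); ML = Chem = day 2; HCI=day 1 in [day 1,day 5]; Chem=day 2 in [day 2,day 2]; Physics=day 3 in [day 2,day 8]; Crypto=day 4 in [day 4,day 6]; Calculus=day 4 in [day 4,day 8]; max 2 per day (cap 3).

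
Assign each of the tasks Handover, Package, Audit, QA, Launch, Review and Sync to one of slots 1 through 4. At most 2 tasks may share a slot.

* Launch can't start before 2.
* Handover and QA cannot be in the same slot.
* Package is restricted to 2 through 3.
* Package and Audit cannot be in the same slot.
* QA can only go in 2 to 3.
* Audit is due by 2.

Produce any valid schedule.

Sync=4; Handover=1; Audit=1; Launch=3; Review=3; QA=2; Package=2

Checking: Package(2) != Audit(1); Handover(1) != QA(2); QA=2 in [2,3]; Audit=1 in [1,2]; Launch=3 in [2,4]; Package=2 in [2,3]; max 2 per slot (cap 2).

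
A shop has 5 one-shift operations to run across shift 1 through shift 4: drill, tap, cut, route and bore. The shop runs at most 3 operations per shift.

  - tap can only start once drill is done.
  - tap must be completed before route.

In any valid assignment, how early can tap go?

shift 2

Precedence pushes tap to at least shift 2; downstream work caps tap at shift 3.
tap at shift 2 is achievable: drill=shift 1, route=shift 3, bore=shift 1, cut=shift 1, tap=shift 2.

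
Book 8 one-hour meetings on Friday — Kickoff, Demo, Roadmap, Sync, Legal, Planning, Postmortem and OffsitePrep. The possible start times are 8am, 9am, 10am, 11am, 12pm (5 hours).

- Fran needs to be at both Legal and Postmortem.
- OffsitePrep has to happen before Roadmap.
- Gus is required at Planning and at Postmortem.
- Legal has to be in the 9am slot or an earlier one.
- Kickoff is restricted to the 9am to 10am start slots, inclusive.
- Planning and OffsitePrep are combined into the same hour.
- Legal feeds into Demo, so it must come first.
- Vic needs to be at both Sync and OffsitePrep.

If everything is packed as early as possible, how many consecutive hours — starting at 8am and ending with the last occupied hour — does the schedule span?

2

The precedence chain requires at least 2 distinct hours.
2 works (last occupied hour: 9am): for example Demo in 9am; Planning in 8am; OffsitePrep in 8am; Sync in 9am; Roadmap in 9am; Kickoff in 9am; Postmortem in 9am; Legal in 8am.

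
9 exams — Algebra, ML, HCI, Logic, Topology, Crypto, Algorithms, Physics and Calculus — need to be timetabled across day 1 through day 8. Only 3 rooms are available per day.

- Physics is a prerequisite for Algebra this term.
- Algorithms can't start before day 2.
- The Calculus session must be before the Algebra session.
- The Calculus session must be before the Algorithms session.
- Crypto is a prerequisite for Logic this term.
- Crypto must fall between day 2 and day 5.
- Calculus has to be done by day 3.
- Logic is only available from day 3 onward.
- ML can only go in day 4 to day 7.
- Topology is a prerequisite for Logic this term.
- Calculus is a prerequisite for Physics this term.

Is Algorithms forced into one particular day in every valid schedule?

Algorithms can be day 2 (e.g. Logic=day 3; Topology=day 1; Calculus=day 1; Algebra=day 3; Physics=day 2; ML=day 4; HCI=day 1; Algorithms=day 2; Crypto=day 2) or day 3 (e.g. HCI=day 1, Physics=day 2, Algorithms=day 3, ML=day 4, Logic=day 3, Calculus=day 1, Algebra=day 3, Crypto=day 2, Topology=day 1).

No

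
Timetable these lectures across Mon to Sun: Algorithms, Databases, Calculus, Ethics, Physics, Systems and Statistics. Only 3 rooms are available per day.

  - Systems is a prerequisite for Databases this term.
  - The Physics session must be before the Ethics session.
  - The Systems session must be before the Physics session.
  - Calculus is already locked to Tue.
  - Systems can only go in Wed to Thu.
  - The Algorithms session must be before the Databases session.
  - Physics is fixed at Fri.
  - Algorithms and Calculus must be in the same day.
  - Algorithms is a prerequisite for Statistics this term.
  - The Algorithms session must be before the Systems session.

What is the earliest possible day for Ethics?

Precedence pushes Ethics to at least Sat.
Ethics at Sat is achievable: Ethics in Sat, Physics in Fri, Systems in Wed, Statistics in Wed, Algorithms in Tue, Databases in Thu, Calculus in Tue.

Sat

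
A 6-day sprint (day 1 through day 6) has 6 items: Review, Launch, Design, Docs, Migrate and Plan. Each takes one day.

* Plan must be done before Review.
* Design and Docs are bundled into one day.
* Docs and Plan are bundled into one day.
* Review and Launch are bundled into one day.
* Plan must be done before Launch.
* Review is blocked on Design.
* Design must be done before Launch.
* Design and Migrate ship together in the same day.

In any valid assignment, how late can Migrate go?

Migrate must be in the same day as Design, which can't be after day 5, so Migrate is at most day 5.
Migrate at day 5 is achievable: Review -> day 6; Docs -> day 5; Migrate -> day 5; Design -> day 5; Launch -> day 6; Plan -> day 5.

day 5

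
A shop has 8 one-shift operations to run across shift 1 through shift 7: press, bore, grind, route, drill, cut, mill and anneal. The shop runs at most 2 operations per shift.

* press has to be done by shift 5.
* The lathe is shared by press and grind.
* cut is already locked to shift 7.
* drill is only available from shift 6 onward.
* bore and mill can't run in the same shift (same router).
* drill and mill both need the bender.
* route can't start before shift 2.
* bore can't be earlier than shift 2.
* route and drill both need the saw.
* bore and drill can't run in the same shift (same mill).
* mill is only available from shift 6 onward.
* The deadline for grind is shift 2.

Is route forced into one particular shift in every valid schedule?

No

route can be shift 2 (e.g. press in shift 2; mill in shift 7; route in shift 2; bore in shift 3; cut in shift 7; drill in shift 6; anneal in shift 1; grind in shift 1) or shift 3 (e.g. drill=shift 6; anneal=shift 1; grind=shift 1; mill=shift 7; cut=shift 7; bore=shift 2; press=shift 2; route=shift 3).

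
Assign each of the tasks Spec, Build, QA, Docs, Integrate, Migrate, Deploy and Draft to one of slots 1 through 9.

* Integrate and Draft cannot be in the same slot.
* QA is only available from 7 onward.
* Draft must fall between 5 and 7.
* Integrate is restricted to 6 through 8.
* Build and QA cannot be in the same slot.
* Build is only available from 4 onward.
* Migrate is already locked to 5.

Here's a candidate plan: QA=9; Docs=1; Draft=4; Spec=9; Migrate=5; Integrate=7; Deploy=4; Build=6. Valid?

Invalid. Draft must fall between 5 and 7.

QA is only available from 7 onward — holds.
Integrate is restricted to 6 through 8 — holds.
Draft must fall between 5 and 7 — violated.
Build and QA cannot be in the same slot — holds.
Integrate and Draft cannot be in the same slot — holds.
Build is only available from 4 onward — holds.
Migrate is already locked to 5 — holds.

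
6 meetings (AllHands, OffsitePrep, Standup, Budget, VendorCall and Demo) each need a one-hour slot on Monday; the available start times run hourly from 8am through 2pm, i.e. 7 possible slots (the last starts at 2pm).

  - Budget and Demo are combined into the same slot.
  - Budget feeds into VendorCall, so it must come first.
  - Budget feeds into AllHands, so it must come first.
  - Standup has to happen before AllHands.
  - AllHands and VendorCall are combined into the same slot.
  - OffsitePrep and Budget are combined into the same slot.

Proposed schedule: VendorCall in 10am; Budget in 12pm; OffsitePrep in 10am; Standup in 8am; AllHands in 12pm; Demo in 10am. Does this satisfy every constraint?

OffsitePrep and Budget are combined into the same slot — violated.
Budget feeds into VendorCall, so it must come first — violated.
Budget feeds into AllHands, so it must come first — violated.
Standup has to happen before AllHands — holds.
Budget and Demo are combined into the same slot — violated.
AllHands and VendorCall are combined into the same slot — violated.

No — it violates: Budget feeds into VendorCall, so it must come first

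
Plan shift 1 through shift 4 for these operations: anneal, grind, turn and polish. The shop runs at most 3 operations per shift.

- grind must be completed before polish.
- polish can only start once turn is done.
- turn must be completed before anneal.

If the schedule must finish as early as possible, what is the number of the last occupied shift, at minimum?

shift 2

The precedence chain requires at least 2 distinct shifts.
With at most 3 per shift and 4 operations, at least 2 shifts are needed.
2 works (last occupied shift: shift 2): for example grind=shift 1; turn=shift 1; anneal=shift 2; polish=shift 2.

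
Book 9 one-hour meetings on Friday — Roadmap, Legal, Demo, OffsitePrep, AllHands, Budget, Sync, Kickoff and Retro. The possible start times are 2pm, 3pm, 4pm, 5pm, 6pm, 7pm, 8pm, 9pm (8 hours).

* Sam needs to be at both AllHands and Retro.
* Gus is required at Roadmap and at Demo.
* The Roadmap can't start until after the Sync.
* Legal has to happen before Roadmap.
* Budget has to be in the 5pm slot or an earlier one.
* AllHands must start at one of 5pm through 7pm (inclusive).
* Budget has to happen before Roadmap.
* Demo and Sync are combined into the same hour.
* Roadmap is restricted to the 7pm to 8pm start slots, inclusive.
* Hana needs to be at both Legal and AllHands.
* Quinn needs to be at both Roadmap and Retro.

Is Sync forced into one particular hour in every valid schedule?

No

Sync can be 2pm (e.g. Demo in 2pm, AllHands in 5pm, Kickoff in 2pm, Retro in 2pm, Sync in 2pm, Legal in 2pm, OffsitePrep in 2pm, Budget in 2pm, Roadmap in 7pm) or 3pm (e.g. Legal=2pm; Retro=2pm; Demo=3pm; AllHands=5pm; Sync=3pm; Budget=2pm; Roadmap=7pm; Kickoff=2pm; OffsitePrep=2pm).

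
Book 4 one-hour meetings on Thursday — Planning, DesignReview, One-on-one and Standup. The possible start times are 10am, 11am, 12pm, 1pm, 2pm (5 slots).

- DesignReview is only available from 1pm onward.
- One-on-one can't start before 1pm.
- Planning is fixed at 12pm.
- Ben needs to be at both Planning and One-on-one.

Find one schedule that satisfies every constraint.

Standup in 10am; DesignReview in 1pm; Planning in 12pm; One-on-one in 1pm

Checking: Planning(12pm) != One-on-one(1pm); Planning=12pm in [12pm,12pm]; DesignReview=1pm in [1pm,2pm]; One-on-one=1pm in [1pm,2pm].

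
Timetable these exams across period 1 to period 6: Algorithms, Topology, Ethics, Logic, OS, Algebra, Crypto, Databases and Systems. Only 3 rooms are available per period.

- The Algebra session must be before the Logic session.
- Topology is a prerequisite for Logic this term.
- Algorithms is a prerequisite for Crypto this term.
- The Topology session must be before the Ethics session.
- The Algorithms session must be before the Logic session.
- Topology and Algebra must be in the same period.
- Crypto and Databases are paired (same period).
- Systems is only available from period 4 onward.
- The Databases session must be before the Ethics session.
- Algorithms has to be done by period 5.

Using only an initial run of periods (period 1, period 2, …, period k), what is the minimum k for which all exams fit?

The precedence chain requires at least 3 distinct periods.
With at most 3 per period and 9 exams, at least 3 periods are needed.
Systems can't be placed before period 4, so the schedule must run through at least period 4.
4 works (last occupied period: period 4): for example Topology in period 1, Systems in period 4, Ethics in period 3, Databases in period 2, Logic in period 2, Crypto in period 2, Algebra in period 1, OS in period 3, Algorithms in period 1.

4 periods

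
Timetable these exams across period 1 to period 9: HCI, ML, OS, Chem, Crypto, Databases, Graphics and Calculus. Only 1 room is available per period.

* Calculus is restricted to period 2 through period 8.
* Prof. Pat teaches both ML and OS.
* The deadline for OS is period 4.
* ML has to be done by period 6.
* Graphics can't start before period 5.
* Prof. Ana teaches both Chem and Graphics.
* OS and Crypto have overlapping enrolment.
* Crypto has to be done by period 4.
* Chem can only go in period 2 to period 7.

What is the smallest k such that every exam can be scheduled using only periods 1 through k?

With at most 1 per period and 8 exams, at least 8 periods are needed.
Graphics can't be placed before period 5, so the schedule must run through at least period 5.
8 works (last occupied period: period 8): for example ML in period 3; OS in period 1; Graphics in period 5; Crypto in period 2; Databases in period 8; HCI in period 7; Calculus in period 6; Chem in period 4.

8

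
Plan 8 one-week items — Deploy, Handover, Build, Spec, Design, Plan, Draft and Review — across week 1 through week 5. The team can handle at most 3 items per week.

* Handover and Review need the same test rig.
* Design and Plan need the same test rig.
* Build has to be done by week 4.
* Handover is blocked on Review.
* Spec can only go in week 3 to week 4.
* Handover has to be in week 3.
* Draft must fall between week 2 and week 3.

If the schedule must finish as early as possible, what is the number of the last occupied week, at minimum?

The precedence chain requires at least 2 distinct weeks.
With at most 3 per week and 8 work items, at least 3 weeks are needed.
Handover can't be placed before week 3, so the schedule must run through at least week 3.
3 works (last occupied week: week 3): for example Design -> week 2, Spec -> week 3, Draft -> week 2, Handover -> week 3, Deploy -> week 1, Review -> week 1, Plan -> week 3, Build -> week 1.

3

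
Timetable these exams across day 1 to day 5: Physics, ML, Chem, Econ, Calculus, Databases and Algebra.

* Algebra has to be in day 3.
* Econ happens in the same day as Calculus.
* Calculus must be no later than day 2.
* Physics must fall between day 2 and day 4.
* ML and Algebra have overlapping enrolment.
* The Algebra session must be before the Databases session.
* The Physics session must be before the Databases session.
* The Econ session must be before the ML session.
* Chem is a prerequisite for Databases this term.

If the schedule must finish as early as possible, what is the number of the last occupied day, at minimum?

day 4

The precedence chain requires at least 2 distinct days.
Propagating the time windows through the other constraints, Databases can't land before day 4, so the schedule must run through at least day 4.
4 works (last occupied day: day 4): for example Calculus -> day 1; Chem -> day 1; ML -> day 2; Databases -> day 4; Physics -> day 2; Econ -> day 1; Algebra -> day 3.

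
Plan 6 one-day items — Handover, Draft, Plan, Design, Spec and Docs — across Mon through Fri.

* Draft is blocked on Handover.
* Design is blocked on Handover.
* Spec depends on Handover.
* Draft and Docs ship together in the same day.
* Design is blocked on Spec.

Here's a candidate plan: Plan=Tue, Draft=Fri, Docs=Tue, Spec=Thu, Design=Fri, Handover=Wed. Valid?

Design is blocked on Spec — holds.
Draft and Docs ship together in the same day — violated.
Draft is blocked on Handover — holds.
Spec depends on Handover — holds.
Design is blocked on Handover — holds.

No — it violates: Draft and Docs ship together in the same day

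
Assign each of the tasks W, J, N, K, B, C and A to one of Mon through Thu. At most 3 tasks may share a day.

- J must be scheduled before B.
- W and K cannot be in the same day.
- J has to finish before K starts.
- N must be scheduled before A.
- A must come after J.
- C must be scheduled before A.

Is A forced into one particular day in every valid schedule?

No

A can be Tue (e.g. N in Mon, B in Tue, A in Tue, W in Wed, K in Tue, J in Mon, C in Mon) or Wed (e.g. A in Wed, C in Mon, K in Tue, W in Wed, B in Tue, N in Mon, J in Mon).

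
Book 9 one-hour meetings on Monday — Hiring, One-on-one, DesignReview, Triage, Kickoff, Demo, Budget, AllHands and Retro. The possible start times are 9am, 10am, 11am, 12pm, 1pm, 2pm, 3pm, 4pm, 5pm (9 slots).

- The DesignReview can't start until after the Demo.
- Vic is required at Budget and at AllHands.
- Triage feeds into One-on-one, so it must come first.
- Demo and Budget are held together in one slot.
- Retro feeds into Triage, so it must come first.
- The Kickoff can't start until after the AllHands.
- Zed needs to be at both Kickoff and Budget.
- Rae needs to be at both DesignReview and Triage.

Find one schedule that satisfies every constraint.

Triage=10am; One-on-one=11am; Demo=9am; Retro=9am; Budget=9am; Kickoff=11am; Hiring=9am; AllHands=10am; DesignReview=11am

Checking: Retro(9am) before Triage(10am); Demo(9am) before DesignReview(11am); AllHands(10am) before Kickoff(11am); Triage(10am) before One-on-one(11am); Kickoff(11am) != Budget(9am); Budget(9am) != AllHands(10am); DesignReview(11am) != Triage(10am); Demo = Budget = 9am.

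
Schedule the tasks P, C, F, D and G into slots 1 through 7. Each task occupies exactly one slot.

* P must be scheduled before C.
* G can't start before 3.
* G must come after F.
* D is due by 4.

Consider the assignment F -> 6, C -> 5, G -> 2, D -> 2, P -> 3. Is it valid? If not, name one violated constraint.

No — it violates: G must come after F

D is due by 4 — holds.
G can't start before 3 — violated.
P must be scheduled before C — holds.
G must come after F — violated.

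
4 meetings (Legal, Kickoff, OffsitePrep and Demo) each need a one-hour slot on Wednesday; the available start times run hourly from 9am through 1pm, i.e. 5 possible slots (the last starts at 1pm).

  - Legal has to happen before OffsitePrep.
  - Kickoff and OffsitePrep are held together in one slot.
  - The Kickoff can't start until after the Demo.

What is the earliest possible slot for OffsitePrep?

Precedence pushes OffsitePrep to at least 10am.
OffsitePrep at 10am is achievable: Kickoff in 10am; Legal in 9am; OffsitePrep in 10am; Demo in 9am.

10am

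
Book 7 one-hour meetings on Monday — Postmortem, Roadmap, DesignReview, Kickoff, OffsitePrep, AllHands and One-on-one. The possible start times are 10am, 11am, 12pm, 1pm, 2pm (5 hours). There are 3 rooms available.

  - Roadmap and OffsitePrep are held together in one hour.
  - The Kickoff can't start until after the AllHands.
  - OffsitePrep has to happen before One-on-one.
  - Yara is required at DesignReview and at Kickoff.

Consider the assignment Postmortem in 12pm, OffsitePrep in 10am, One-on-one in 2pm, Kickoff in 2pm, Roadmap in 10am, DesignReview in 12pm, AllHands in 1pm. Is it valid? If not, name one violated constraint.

OffsitePrep has to happen before One-on-one — holds.
Roadmap and OffsitePrep are held together in one hour — holds.
Yara is required at DesignReview and at Kickoff — holds.
There are 3 rooms available — holds.
The Kickoff can't start until after the AllHands — holds.

Valid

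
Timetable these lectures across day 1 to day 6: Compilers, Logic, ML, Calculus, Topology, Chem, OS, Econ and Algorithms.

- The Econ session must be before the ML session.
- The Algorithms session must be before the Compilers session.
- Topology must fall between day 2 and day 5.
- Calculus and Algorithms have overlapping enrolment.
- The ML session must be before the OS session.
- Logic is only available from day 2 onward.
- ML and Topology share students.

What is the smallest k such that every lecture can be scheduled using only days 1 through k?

The precedence chain requires at least 3 distinct days.
3 works (last occupied day: day 3): for example Topology in day 3, Calculus in day 2, ML in day 2, Logic in day 2, Algorithms in day 1, Econ in day 1, Chem in day 1, Compilers in day 2, OS in day 3.

3 days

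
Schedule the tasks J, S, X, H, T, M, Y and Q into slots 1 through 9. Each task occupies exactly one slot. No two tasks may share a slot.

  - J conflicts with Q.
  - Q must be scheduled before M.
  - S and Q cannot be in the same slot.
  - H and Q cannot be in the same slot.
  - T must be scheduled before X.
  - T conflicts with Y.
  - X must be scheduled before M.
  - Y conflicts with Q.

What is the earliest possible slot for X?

2

Precedence pushes X to at least 2; downstream work caps X at 8.
X at 2 is achievable: X in 2; H in 7; T in 1; J in 5; M in 4; Q in 3; Y in 8; S in 6.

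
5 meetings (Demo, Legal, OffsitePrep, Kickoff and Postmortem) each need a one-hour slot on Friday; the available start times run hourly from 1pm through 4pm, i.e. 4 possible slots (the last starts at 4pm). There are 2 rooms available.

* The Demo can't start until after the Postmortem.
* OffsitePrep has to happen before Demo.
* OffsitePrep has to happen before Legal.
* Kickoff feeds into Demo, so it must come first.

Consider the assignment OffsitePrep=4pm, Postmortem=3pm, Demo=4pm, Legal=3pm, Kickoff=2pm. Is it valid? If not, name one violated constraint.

No. OffsitePrep has to happen before Legal is not satisfied.

The Demo can't start until after the Postmortem — holds.
There are 2 rooms available — holds.
OffsitePrep has to happen before Demo — violated.
OffsitePrep has to happen before Legal — violated.
Kickoff feeds into Demo, so it must come first — holds.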